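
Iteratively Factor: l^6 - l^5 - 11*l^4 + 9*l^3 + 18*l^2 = (l + 1)*(l^5 - 2*l^4 - 9*l^3 + 18*l^2) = (l + 1)*(l + 3)*(l^4 - 5*l^3 + 6*l^2) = l*(l + 1)*(l + 3)*(l^3 - 5*l^2 + 6*l) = l^2*(l + 1)*(l + 3)*(l^2 - 5*l + 6) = l^2*(l - 3)*(l + 1)*(l + 3)*(l - 2)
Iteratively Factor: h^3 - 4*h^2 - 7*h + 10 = (h - 1)*(h^2 - 3*h - 10) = (h - 5)*(h - 1)*(h + 2)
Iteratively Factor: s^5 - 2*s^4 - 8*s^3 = (s)*(s^4 - 2*s^3 - 8*s^2) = s^2*(s^3 - 2*s^2 - 8*s) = s^2*(s + 2)*(s^2 - 4*s) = s^2*(s - 4)*(s + 2)*(s)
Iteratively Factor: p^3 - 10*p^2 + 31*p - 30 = (p - 5)*(p^2 - 5*p + 6) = (p - 5)*(p - 2)*(p - 3)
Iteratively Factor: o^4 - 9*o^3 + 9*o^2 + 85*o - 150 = (o - 5)*(o^3 - 4*o^2 - 11*o + 30) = (o - 5)^2*(o^2 + o - 6) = (o - 5)^2*(o + 3)*(o - 2)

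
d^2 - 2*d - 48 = (d - 8)*(d + 6)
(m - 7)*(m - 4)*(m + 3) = m^3 - 8*m^2 - 5*m + 84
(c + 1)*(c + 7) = c^2 + 8*c + 7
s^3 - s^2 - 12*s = s*(s - 4)*(s + 3)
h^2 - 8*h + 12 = (h - 6)*(h - 2)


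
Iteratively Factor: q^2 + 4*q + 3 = (q + 3)*(q + 1)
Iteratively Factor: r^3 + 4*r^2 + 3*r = (r + 1)*(r^2 + 3*r) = (r + 1)*(r + 3)*(r)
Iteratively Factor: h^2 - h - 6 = (h + 2)*(h - 3)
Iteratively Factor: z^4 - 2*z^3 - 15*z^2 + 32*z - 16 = (z - 4)*(z^3 + 2*z^2 - 7*z + 4) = (z - 4)*(z + 4)*(z^2 - 2*z + 1) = (z - 4)*(z - 1)*(z + 4)*(z - 1)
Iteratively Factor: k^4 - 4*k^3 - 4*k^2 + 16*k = (k - 4)*(k^3 - 4*k) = k*(k - 4)*(k^2 - 4) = k*(k - 4)*(k + 2)*(k - 2)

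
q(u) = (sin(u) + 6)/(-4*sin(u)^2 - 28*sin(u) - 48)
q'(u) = (8*sin(u)*cos(u) + 28*cos(u))*(sin(u) + 6)/(-4*sin(u)^2 - 28*sin(u) - 48)^2 + cos(u)/(-4*sin(u)^2 - 28*sin(u) - 48)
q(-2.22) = -0.18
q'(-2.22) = -0.06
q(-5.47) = -0.10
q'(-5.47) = 0.02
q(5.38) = -0.18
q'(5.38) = 0.06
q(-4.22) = -0.09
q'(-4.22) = -0.01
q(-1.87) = -0.20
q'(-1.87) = -0.04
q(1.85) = -0.09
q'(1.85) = -0.01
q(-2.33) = -0.18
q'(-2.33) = -0.07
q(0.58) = -0.10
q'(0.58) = 0.03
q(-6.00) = -0.11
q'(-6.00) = 0.04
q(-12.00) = -0.10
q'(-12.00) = 0.03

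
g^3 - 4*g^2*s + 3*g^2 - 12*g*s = g*(g + 3)*(g - 4*s)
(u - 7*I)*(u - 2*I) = u^2 - 9*I*u - 14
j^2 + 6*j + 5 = (j + 1)*(j + 5)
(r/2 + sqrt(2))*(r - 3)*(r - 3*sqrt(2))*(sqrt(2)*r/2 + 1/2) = sqrt(2)*r^4/4 - 3*sqrt(2)*r^3/4 - r^3/4 - 13*sqrt(2)*r^2/4 + 3*r^2/4 - 3*r + 39*sqrt(2)*r/4 + 9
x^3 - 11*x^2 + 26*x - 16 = (x - 8)*(x - 2)*(x - 1)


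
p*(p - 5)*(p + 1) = p^3 - 4*p^2 - 5*p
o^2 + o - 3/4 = (o - 1/2)*(o + 3/2)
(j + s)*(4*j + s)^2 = 16*j^3 + 24*j^2*s + 9*j*s^2 + s^3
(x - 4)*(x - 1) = x^2 - 5*x + 4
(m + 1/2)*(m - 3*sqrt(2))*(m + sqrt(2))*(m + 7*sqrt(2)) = m^4 + m^3/2 + 5*sqrt(2)*m^3 - 34*m^2 + 5*sqrt(2)*m^2/2 - 42*sqrt(2)*m - 17*m - 21*sqrt(2)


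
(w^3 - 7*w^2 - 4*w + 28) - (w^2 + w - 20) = w^3 - 8*w^2 - 5*w + 48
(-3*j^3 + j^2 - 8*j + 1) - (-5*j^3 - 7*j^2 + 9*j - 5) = 2*j^3 + 8*j^2 - 17*j + 6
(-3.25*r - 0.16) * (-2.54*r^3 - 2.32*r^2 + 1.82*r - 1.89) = 8.255*r^4 + 7.9464*r^3 - 5.5438*r^2 + 5.8513*r + 0.3024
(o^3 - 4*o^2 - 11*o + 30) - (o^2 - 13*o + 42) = o^3 - 5*o^2 + 2*o - 12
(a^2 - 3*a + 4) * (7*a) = 7*a^3 - 21*a^2 + 28*a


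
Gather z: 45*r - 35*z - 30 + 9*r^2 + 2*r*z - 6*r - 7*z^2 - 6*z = 9*r^2 + 39*r - 7*z^2 + z*(2*r - 41) - 30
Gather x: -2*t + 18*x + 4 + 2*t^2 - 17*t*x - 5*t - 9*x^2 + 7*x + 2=2*t^2 - 7*t - 9*x^2 + x*(25 - 17*t) + 6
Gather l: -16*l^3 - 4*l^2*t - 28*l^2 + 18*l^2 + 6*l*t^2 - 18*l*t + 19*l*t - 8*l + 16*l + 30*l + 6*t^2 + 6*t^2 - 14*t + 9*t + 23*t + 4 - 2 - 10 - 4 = -16*l^3 + l^2*(-4*t - 10) + l*(6*t^2 + t + 38) + 12*t^2 + 18*t - 12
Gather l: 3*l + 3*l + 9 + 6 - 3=6*l + 12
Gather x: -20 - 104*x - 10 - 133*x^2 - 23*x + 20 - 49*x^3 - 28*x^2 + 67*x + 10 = -49*x^3 - 161*x^2 - 60*x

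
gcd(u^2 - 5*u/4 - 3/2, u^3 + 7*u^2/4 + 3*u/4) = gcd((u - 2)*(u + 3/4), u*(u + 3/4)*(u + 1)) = u + 3/4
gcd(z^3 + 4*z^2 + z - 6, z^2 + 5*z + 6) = z^2 + 5*z + 6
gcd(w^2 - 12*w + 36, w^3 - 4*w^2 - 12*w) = w - 6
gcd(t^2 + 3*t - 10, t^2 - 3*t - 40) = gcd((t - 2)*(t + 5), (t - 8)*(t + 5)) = t + 5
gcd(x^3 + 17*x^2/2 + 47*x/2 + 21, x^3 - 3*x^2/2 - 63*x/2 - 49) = x^2 + 11*x/2 + 7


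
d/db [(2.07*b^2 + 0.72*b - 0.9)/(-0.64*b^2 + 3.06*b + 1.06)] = (6.795*b^2 + 3.2364*b + 3.5172)/(0.4096*b^4 - 3.9168*b^3 + 8.0068*b^2 + 6.4872*b + 1.1236)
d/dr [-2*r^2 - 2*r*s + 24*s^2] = -4*r - 2*s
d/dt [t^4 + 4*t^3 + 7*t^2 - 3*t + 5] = 4*t^3 + 12*t^2 + 14*t - 3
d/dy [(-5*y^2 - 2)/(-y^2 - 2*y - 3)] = 2*(5*y^2 + 13*y - 2)/(y^4 + 4*y^3 + 10*y^2 + 12*y + 9)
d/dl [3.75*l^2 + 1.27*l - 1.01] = 7.5*l + 1.27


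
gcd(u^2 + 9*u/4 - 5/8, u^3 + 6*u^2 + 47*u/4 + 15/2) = u + 5/2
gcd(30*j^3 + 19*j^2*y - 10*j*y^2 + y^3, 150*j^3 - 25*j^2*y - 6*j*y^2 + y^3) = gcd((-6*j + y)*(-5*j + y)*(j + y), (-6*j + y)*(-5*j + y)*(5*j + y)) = 30*j^2 - 11*j*y + y^2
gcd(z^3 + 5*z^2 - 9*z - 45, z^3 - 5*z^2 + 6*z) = z - 3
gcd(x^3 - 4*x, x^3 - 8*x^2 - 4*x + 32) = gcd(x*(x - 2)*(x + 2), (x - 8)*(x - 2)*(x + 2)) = x^2 - 4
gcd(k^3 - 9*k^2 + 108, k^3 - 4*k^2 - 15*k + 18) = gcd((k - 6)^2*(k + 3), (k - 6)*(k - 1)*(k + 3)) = k^2 - 3*k - 18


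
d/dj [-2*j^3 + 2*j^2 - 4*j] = -6*j^2 + 4*j - 4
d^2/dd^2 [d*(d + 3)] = 2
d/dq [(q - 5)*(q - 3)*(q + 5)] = 3*q^2 - 6*q - 25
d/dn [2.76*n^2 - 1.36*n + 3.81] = 5.52*n - 1.36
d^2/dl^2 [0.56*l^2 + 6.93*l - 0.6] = 1.12000000000000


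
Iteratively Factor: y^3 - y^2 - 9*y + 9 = (y - 3)*(y^2 + 2*y - 3) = (y - 3)*(y + 3)*(y - 1)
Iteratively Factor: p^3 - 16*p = (p - 4)*(p^2 + 4*p) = p*(p - 4)*(p + 4)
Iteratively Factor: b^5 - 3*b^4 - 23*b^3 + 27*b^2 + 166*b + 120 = (b - 4)*(b^4 + b^3 - 19*b^2 - 49*b - 30) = (b - 4)*(b + 1)*(b^3 - 19*b - 30) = (b - 5)*(b - 4)*(b + 1)*(b^2 + 5*b + 6) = (b - 5)*(b - 4)*(b + 1)*(b + 3)*(b + 2)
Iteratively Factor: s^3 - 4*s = (s - 2)*(s^2 + 2*s) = (s - 2)*(s + 2)*(s)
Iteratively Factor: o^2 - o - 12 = (o - 4)*(o + 3)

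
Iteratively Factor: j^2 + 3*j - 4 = (j - 1)*(j + 4)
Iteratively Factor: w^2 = (w)*(w)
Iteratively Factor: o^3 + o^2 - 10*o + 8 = (o + 4)*(o^2 - 3*o + 2) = (o - 1)*(o + 4)*(o - 2)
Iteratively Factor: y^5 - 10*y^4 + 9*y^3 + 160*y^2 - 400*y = (y - 5)*(y^4 - 5*y^3 - 16*y^2 + 80*y) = y*(y - 5)*(y^3 - 5*y^2 - 16*y + 80) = y*(y - 5)*(y + 4)*(y^2 - 9*y + 20) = y*(y - 5)*(y - 4)*(y + 4)*(y - 5)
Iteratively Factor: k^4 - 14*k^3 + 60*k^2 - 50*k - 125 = (k - 5)*(k^3 - 9*k^2 + 15*k + 25) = (k - 5)^2*(k^2 - 4*k - 5) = (k - 5)^3*(k + 1)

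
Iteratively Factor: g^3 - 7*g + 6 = (g + 3)*(g^2 - 3*g + 2) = (g - 2)*(g + 3)*(g - 1)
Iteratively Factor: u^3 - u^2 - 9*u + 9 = (u - 1)*(u^2 - 9) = (u - 1)*(u + 3)*(u - 3)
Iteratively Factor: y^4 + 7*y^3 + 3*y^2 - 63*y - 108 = (y + 3)*(y^3 + 4*y^2 - 9*y - 36) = (y - 3)*(y + 3)*(y^2 + 7*y + 12) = (y - 3)*(y + 3)*(y + 4)*(y + 3)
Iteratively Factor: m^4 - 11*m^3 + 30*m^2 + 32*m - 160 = (m - 5)*(m^3 - 6*m^2 + 32) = (m - 5)*(m - 4)*(m^2 - 2*m - 8) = (m - 5)*(m - 4)^2*(m + 2)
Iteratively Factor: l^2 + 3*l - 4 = (l - 1)*(l + 4)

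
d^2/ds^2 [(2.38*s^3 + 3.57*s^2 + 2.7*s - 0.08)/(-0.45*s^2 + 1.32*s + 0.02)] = (3.5527136788005e-15*s^4 - 13.671324*s^3 - 0.472571999999999*s^2 - 0.436632000000001*s + 0.419928)/(0.091125*s^6 - 0.8019*s^5 + 2.34009*s^4 - 2.228688*s^3 - 0.104004*s^2 - 0.001584*s - 8.0e-6)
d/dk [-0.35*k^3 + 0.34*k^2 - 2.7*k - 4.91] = -1.05*k^2 + 0.68*k - 2.7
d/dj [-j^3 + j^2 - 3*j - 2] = -3*j^2 + 2*j - 3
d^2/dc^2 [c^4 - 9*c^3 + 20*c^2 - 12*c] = 12*c^2 - 54*c + 40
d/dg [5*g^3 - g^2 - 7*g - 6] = 15*g^2 - 2*g - 7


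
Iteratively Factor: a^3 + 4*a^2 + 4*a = (a)*(a^2 + 4*a + 4) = a*(a + 2)*(a + 2)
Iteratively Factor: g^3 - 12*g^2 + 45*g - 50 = (g - 5)*(g^2 - 7*g + 10) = (g - 5)*(g - 2)*(g - 5)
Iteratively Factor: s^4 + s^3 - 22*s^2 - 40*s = (s + 2)*(s^3 - s^2 - 20*s) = (s - 5)*(s + 2)*(s^2 + 4*s) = (s - 5)*(s + 2)*(s + 4)*(s)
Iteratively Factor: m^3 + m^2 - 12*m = (m - 3)*(m^2 + 4*m) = m*(m - 3)*(m + 4)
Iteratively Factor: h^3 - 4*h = (h)*(h^2 - 4) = h*(h - 2)*(h + 2)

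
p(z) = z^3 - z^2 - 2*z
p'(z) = 3*z^2 - 2*z - 2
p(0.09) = -0.19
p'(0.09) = -2.16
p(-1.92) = -6.92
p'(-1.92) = 12.90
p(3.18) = 15.69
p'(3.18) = 21.98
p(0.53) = -1.19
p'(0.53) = -2.22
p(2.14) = 0.94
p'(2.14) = 7.46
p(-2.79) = -23.92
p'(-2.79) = 26.93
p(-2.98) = -29.38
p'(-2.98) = 30.60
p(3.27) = 17.73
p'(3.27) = 23.54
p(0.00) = 0.00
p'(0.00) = -2.00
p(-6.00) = -240.00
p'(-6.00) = 118.00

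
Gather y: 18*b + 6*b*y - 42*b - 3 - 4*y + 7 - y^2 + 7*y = -24*b - y^2 + y*(6*b + 3) + 4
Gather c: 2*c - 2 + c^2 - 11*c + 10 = c^2 - 9*c + 8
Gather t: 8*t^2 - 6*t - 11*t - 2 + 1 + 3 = 8*t^2 - 17*t + 2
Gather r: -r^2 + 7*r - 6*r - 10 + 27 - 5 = -r^2 + r + 12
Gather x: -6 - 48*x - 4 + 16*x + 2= -32*x - 8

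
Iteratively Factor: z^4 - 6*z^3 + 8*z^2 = (z)*(z^3 - 6*z^2 + 8*z) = z*(z - 4)*(z^2 - 2*z) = z*(z - 4)*(z - 2)*(z)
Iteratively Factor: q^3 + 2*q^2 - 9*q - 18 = (q - 3)*(q^2 + 5*q + 6) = (q - 3)*(q + 2)*(q + 3)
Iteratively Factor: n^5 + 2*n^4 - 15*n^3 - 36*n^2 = (n)*(n^4 + 2*n^3 - 15*n^2 - 36*n) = n*(n + 3)*(n^3 - n^2 - 12*n) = n*(n - 4)*(n + 3)*(n^2 + 3*n) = n^2*(n - 4)*(n + 3)*(n + 3)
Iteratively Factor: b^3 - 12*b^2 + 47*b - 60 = (b - 3)*(b^2 - 9*b + 20) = (b - 4)*(b - 3)*(b - 5)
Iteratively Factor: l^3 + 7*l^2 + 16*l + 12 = (l + 2)*(l^2 + 5*l + 6) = (l + 2)^2*(l + 3)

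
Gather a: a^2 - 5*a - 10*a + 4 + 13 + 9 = a^2 - 15*a + 26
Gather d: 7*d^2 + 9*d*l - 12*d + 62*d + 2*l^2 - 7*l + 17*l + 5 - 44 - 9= 7*d^2 + d*(9*l + 50) + 2*l^2 + 10*l - 48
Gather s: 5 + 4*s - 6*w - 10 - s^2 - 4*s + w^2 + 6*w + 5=-s^2 + w^2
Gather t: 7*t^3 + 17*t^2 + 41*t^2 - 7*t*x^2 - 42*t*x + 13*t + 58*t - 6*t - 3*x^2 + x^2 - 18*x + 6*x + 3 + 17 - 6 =7*t^3 + 58*t^2 + t*(-7*x^2 - 42*x + 65) - 2*x^2 - 12*x + 14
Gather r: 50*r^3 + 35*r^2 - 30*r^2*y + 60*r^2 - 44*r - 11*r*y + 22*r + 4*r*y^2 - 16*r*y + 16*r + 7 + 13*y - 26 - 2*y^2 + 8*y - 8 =50*r^3 + r^2*(95 - 30*y) + r*(4*y^2 - 27*y - 6) - 2*y^2 + 21*y - 27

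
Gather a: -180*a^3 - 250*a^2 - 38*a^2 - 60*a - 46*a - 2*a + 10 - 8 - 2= -180*a^3 - 288*a^2 - 108*a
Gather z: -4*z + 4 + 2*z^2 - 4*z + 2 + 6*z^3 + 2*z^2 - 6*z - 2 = 6*z^3 + 4*z^2 - 14*z + 4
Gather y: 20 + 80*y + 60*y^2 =60*y^2 + 80*y + 20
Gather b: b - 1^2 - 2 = b - 3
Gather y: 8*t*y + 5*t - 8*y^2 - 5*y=5*t - 8*y^2 + y*(8*t - 5)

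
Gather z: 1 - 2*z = 1 - 2*z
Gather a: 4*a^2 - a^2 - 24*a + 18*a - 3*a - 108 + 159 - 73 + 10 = 3*a^2 - 9*a - 12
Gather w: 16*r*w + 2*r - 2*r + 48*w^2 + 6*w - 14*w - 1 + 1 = 48*w^2 + w*(16*r - 8)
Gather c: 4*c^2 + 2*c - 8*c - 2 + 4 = 4*c^2 - 6*c + 2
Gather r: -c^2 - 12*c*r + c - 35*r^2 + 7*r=-c^2 + c - 35*r^2 + r*(7 - 12*c)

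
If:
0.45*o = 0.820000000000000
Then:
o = 1.82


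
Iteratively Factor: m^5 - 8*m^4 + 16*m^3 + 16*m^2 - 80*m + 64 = (m + 2)*(m^4 - 10*m^3 + 36*m^2 - 56*m + 32) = (m - 2)*(m + 2)*(m^3 - 8*m^2 + 20*m - 16) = (m - 2)^2*(m + 2)*(m^2 - 6*m + 8) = (m - 4)*(m - 2)^2*(m + 2)*(m - 2)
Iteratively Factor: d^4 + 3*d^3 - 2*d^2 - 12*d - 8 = (d + 2)*(d^3 + d^2 - 4*d - 4) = (d + 1)*(d + 2)*(d^2 - 4) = (d - 2)*(d + 1)*(d + 2)*(d + 2)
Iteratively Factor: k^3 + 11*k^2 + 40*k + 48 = (k + 4)*(k^2 + 7*k + 12) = (k + 4)^2*(k + 3)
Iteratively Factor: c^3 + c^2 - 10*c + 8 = (c - 1)*(c^2 + 2*c - 8) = (c - 1)*(c + 4)*(c - 2)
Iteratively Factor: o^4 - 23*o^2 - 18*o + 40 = (o - 1)*(o^3 + o^2 - 22*o - 40) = (o - 1)*(o + 4)*(o^2 - 3*o - 10) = (o - 5)*(o - 1)*(o + 4)*(o + 2)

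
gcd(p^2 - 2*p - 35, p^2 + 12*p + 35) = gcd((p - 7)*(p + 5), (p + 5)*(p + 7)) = p + 5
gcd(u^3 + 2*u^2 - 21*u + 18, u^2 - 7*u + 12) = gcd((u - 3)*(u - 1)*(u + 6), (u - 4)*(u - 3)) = u - 3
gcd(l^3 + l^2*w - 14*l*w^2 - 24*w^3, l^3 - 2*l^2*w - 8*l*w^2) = -l^2 + 2*l*w + 8*w^2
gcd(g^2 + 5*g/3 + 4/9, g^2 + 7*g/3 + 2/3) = g + 1/3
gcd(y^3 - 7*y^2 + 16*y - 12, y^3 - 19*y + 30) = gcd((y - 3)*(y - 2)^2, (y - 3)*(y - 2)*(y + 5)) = y^2 - 5*y + 6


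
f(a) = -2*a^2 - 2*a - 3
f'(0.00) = -2.00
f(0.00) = -3.00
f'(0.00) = -2.00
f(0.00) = -3.00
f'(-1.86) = 5.44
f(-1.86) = -6.20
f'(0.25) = -3.00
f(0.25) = -3.62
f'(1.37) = -7.48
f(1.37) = -9.49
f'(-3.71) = 12.84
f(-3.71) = -23.11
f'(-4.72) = 16.88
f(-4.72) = -38.12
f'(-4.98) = 17.92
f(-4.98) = -42.64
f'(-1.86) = 5.44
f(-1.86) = -6.20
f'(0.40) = -3.60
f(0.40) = -4.12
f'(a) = -4*a - 2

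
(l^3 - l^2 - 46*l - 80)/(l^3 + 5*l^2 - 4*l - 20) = (l - 8)/(l - 2)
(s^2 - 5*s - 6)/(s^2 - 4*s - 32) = (-s^2 + 5*s + 6)/(-s^2 + 4*s + 32)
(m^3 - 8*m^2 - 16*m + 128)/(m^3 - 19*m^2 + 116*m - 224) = (m + 4)/(m - 7)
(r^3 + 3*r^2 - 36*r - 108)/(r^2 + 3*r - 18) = (r^2 - 3*r - 18)/(r - 3)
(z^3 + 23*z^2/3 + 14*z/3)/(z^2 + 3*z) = (3*z^2 + 23*z + 14)/(3*(z + 3))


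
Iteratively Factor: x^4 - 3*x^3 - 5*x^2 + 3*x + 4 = (x + 1)*(x^3 - 4*x^2 - x + 4) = (x + 1)^2*(x^2 - 5*x + 4) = (x - 1)*(x + 1)^2*(x - 4)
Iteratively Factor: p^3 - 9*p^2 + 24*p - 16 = (p - 4)*(p^2 - 5*p + 4) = (p - 4)*(p - 1)*(p - 4)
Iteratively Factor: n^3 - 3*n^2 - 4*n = (n + 1)*(n^2 - 4*n) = n*(n + 1)*(n - 4)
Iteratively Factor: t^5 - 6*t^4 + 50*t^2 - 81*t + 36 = (t - 1)*(t^4 - 5*t^3 - 5*t^2 + 45*t - 36) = (t - 1)^2*(t^3 - 4*t^2 - 9*t + 36) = (t - 1)^2*(t + 3)*(t^2 - 7*t + 12) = (t - 3)*(t - 1)^2*(t + 3)*(t - 4)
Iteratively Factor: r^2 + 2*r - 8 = (r - 2)*(r + 4)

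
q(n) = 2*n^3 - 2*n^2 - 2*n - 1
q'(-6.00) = 238.00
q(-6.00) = -493.00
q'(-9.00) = 520.00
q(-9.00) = -1603.00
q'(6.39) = 217.43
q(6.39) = 426.39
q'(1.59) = 6.81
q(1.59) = -1.20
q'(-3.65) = 92.54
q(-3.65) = -117.60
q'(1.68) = 8.21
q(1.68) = -0.52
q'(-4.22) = 121.73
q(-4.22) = -178.48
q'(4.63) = 108.10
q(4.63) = 145.37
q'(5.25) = 142.38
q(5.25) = 222.78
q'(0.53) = -2.43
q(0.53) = -2.32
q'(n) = 6*n^2 - 4*n - 2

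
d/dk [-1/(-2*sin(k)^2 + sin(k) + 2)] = (1 - 4*sin(k))*cos(k)/(sin(k) + cos(2*k) + 1)^2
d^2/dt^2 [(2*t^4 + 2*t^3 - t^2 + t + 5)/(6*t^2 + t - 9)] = 2*(72*t^6 + 36*t^5 - 318*t^4 + 8*t^3 + 1296*t^2 + 738*t + 203)/(216*t^6 + 108*t^5 - 954*t^4 - 323*t^3 + 1431*t^2 + 243*t - 729)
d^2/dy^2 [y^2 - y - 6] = 2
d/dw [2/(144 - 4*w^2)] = w/(w^2 - 36)^2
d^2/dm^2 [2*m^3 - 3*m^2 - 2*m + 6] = 12*m - 6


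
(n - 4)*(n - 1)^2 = n^3 - 6*n^2 + 9*n - 4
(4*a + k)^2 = 16*a^2 + 8*a*k + k^2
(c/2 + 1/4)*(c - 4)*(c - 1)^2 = c^4/2 - 11*c^3/4 + 3*c^2 + c/4 - 1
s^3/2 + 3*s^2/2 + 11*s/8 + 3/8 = (s/2 + 1/2)*(s + 1/2)*(s + 3/2)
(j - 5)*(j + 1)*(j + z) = j^3 + j^2*z - 4*j^2 - 4*j*z - 5*j - 5*z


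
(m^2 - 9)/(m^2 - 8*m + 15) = (m + 3)/(m - 5)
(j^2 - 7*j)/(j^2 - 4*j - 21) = j/(j + 3)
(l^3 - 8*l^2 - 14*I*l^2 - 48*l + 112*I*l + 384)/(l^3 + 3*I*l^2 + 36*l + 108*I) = (l^2 - 8*l*(1 + I) + 64*I)/(l^2 + 9*I*l - 18)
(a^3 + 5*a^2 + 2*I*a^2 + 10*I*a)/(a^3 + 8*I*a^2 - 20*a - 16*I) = a*(a + 5)/(a^2 + 6*I*a - 8)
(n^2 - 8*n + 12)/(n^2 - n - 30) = (n - 2)/(n + 5)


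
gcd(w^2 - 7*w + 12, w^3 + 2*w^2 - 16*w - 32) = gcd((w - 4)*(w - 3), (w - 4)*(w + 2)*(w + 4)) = w - 4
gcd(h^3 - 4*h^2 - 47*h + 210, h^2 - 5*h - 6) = h - 6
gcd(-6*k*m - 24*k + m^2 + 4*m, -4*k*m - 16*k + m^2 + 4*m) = m + 4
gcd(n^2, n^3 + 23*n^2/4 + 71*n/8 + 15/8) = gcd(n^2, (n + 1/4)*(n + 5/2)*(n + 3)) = 1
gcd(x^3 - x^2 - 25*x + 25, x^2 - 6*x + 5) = x^2 - 6*x + 5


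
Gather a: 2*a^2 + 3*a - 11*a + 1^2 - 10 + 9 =2*a^2 - 8*a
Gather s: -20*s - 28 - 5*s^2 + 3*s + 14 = -5*s^2 - 17*s - 14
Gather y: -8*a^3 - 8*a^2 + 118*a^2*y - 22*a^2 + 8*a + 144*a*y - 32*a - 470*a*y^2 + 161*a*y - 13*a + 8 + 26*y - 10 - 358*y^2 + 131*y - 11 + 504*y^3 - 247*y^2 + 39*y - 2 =-8*a^3 - 30*a^2 - 37*a + 504*y^3 + y^2*(-470*a - 605) + y*(118*a^2 + 305*a + 196) - 15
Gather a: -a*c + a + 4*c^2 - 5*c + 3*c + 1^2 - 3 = a*(1 - c) + 4*c^2 - 2*c - 2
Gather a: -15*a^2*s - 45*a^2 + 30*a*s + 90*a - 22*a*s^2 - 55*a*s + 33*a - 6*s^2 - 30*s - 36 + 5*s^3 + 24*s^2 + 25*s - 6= a^2*(-15*s - 45) + a*(-22*s^2 - 25*s + 123) + 5*s^3 + 18*s^2 - 5*s - 42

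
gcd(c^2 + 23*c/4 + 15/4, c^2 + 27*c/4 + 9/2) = c + 3/4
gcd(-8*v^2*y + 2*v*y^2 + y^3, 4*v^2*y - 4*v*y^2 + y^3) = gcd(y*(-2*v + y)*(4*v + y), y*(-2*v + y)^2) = -2*v*y + y^2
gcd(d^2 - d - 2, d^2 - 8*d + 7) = 1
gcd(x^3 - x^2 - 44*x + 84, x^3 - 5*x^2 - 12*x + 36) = x^2 - 8*x + 12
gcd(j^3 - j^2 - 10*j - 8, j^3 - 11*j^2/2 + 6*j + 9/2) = 1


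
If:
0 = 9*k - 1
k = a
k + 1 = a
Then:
No Solution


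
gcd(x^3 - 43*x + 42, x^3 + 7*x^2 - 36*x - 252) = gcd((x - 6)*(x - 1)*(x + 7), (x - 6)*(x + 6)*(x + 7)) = x^2 + x - 42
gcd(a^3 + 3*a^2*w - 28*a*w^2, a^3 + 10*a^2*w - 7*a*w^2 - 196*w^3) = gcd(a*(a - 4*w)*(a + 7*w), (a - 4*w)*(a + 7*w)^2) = -a^2 - 3*a*w + 28*w^2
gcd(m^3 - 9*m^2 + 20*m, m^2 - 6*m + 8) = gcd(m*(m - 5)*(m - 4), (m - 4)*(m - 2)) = m - 4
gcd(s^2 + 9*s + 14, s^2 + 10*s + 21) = s + 7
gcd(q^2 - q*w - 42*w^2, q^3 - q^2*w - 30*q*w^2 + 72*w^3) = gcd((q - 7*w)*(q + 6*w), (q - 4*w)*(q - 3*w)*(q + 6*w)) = q + 6*w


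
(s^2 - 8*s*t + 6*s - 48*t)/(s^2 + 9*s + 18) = (s - 8*t)/(s + 3)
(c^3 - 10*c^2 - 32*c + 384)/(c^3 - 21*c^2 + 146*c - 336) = (c^2 - 2*c - 48)/(c^2 - 13*c + 42)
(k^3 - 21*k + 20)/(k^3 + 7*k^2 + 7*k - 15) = (k - 4)/(k + 3)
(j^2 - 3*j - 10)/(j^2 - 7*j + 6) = (j^2 - 3*j - 10)/(j^2 - 7*j + 6)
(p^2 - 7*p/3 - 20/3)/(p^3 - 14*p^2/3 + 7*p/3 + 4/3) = (3*p + 5)/(3*p^2 - 2*p - 1)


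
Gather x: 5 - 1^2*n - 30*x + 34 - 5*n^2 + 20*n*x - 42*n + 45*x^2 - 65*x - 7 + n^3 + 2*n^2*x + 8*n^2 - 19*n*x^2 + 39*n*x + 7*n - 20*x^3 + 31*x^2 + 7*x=n^3 + 3*n^2 - 36*n - 20*x^3 + x^2*(76 - 19*n) + x*(2*n^2 + 59*n - 88) + 32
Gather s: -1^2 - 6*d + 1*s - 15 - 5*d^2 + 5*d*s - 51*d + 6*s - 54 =-5*d^2 - 57*d + s*(5*d + 7) - 70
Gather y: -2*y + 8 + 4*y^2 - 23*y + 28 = 4*y^2 - 25*y + 36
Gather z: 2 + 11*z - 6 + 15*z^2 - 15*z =15*z^2 - 4*z - 4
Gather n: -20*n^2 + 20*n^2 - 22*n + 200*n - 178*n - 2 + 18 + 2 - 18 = 0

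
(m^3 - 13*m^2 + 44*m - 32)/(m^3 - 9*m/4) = 4*(m^3 - 13*m^2 + 44*m - 32)/(m*(4*m^2 - 9))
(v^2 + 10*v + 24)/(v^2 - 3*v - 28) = (v + 6)/(v - 7)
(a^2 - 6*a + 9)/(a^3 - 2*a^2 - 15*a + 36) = 1/(a + 4)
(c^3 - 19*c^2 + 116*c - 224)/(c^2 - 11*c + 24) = (c^2 - 11*c + 28)/(c - 3)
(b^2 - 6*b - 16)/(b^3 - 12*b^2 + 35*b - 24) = (b + 2)/(b^2 - 4*b + 3)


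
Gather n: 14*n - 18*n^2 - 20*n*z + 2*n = -18*n^2 + n*(16 - 20*z)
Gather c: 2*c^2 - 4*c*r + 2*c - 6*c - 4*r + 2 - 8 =2*c^2 + c*(-4*r - 4) - 4*r - 6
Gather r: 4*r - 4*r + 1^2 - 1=0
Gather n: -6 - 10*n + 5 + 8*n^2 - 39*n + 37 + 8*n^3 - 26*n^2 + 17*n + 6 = 8*n^3 - 18*n^2 - 32*n + 42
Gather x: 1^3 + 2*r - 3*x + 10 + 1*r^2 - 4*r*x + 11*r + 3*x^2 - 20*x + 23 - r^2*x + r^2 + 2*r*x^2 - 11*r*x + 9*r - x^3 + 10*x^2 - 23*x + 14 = 2*r^2 + 22*r - x^3 + x^2*(2*r + 13) + x*(-r^2 - 15*r - 46) + 48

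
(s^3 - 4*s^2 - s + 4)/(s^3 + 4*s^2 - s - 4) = (s - 4)/(s + 4)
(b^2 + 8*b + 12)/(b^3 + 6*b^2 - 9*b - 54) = (b + 2)/(b^2 - 9)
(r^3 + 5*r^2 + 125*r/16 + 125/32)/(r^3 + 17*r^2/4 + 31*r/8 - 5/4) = (16*r^2 + 40*r + 25)/(4*(4*r^2 + 7*r - 2))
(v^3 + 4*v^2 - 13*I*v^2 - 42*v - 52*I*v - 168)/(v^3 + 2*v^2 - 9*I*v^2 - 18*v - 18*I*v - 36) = (v^2 + v*(4 - 7*I) - 28*I)/(v^2 + v*(2 - 3*I) - 6*I)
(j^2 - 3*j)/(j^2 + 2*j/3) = 3*(j - 3)/(3*j + 2)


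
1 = 1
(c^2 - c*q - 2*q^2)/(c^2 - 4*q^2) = (c + q)/(c + 2*q)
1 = 1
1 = 1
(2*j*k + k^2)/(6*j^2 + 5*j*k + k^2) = k/(3*j + k)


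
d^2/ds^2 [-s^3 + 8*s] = -6*s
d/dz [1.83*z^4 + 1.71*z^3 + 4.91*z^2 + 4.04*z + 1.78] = 7.32*z^3 + 5.13*z^2 + 9.82*z + 4.04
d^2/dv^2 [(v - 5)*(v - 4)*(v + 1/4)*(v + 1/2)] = 12*v^2 - 99*v/2 + 107/4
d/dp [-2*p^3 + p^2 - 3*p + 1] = -6*p^2 + 2*p - 3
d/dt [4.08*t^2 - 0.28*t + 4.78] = 8.16*t - 0.28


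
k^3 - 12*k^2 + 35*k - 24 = (k - 8)*(k - 3)*(k - 1)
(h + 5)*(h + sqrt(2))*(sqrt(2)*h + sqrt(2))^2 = 2*h^4 + 2*sqrt(2)*h^3 + 14*h^3 + 14*sqrt(2)*h^2 + 22*h^2 + 10*h + 22*sqrt(2)*h + 10*sqrt(2)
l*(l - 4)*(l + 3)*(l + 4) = l^4 + 3*l^3 - 16*l^2 - 48*l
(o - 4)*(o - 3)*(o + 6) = o^3 - o^2 - 30*o + 72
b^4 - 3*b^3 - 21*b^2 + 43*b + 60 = (b - 5)*(b - 3)*(b + 1)*(b + 4)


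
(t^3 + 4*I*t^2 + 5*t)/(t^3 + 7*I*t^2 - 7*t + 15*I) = t/(t + 3*I)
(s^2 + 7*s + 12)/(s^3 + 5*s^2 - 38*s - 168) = (s + 3)/(s^2 + s - 42)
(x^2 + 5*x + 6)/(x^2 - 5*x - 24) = (x + 2)/(x - 8)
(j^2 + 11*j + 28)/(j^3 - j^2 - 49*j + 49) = (j + 4)/(j^2 - 8*j + 7)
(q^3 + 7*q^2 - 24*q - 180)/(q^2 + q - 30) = q + 6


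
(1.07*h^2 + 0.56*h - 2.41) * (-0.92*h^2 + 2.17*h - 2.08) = -0.9844*h^4 + 1.8067*h^3 + 1.2068*h^2 - 6.3945*h + 5.0128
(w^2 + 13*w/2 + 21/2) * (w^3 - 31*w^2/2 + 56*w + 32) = w^5 - 9*w^4 - 137*w^3/4 + 933*w^2/4 + 796*w + 336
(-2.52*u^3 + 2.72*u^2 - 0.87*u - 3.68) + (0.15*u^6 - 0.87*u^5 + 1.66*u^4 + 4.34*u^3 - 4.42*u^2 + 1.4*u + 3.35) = 0.15*u^6 - 0.87*u^5 + 1.66*u^4 + 1.82*u^3 - 1.7*u^2 + 0.53*u - 0.33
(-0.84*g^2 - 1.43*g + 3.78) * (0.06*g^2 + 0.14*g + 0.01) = -0.0504*g^4 - 0.2034*g^3 + 0.0182*g^2 + 0.5149*g + 0.0378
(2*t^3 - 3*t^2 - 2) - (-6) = 2*t^3 - 3*t^2 + 4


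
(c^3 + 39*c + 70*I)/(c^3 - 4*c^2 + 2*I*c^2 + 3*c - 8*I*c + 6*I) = (c^2 - 2*I*c + 35)/(c^2 - 4*c + 3)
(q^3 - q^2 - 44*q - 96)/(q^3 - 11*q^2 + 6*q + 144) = (q + 4)/(q - 6)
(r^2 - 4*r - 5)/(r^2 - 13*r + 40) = (r + 1)/(r - 8)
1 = 1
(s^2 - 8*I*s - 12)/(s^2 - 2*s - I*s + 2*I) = (s^2 - 8*I*s - 12)/(s^2 - 2*s - I*s + 2*I)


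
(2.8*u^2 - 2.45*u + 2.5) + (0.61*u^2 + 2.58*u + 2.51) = 3.41*u^2 + 0.13*u + 5.01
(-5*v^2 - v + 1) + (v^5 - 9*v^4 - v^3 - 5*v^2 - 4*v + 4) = v^5 - 9*v^4 - v^3 - 10*v^2 - 5*v + 5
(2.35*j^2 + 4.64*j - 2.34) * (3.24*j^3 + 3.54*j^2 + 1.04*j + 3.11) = 7.614*j^5 + 23.3526*j^4 + 11.288*j^3 + 3.8505*j^2 + 11.9968*j - 7.2774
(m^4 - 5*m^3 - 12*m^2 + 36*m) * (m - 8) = m^5 - 13*m^4 + 28*m^3 + 132*m^2 - 288*m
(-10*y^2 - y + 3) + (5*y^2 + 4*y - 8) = -5*y^2 + 3*y - 5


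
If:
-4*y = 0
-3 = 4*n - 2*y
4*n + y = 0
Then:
No Solution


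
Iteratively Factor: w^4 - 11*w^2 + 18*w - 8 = (w - 1)*(w^3 + w^2 - 10*w + 8) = (w - 1)*(w + 4)*(w^2 - 3*w + 2) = (w - 1)^2*(w + 4)*(w - 2)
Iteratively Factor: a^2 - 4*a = (a - 4)*(a)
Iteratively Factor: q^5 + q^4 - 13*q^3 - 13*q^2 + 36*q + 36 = (q + 3)*(q^4 - 2*q^3 - 7*q^2 + 8*q + 12) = (q - 2)*(q + 3)*(q^3 - 7*q - 6) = (q - 3)*(q - 2)*(q + 3)*(q^2 + 3*q + 2) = (q - 3)*(q - 2)*(q + 1)*(q + 3)*(q + 2)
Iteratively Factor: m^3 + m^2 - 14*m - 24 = (m + 3)*(m^2 - 2*m - 8) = (m + 2)*(m + 3)*(m - 4)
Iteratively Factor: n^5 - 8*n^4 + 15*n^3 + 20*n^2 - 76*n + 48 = (n - 3)*(n^4 - 5*n^3 + 20*n - 16) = (n - 4)*(n - 3)*(n^3 - n^2 - 4*n + 4) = (n - 4)*(n - 3)*(n - 2)*(n^2 + n - 2) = (n - 4)*(n - 3)*(n - 2)*(n + 2)*(n - 1)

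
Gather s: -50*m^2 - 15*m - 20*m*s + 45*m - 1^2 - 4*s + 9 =-50*m^2 + 30*m + s*(-20*m - 4) + 8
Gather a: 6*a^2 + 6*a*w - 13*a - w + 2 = 6*a^2 + a*(6*w - 13) - w + 2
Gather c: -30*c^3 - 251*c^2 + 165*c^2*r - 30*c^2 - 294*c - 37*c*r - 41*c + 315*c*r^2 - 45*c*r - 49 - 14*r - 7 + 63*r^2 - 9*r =-30*c^3 + c^2*(165*r - 281) + c*(315*r^2 - 82*r - 335) + 63*r^2 - 23*r - 56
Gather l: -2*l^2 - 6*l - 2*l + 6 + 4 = -2*l^2 - 8*l + 10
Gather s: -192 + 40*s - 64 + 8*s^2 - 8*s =8*s^2 + 32*s - 256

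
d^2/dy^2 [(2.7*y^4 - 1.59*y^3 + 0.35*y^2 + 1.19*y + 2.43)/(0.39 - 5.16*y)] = (-431.33472*y^4 + 171.605088*y^3 - 24.126336*y^2 + 1.45103399999999*y - 134.296398)/(137.388096*y^3 - 31.151952*y^2 + 2.354508*y - 0.059319)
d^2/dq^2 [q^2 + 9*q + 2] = 2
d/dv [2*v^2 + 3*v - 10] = 4*v + 3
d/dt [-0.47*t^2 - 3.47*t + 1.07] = -0.94*t - 3.47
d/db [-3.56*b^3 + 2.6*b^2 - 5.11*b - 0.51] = -10.68*b^2 + 5.2*b - 5.11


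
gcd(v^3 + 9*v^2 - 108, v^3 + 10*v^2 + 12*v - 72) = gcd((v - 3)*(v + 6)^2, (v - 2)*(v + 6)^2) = v^2 + 12*v + 36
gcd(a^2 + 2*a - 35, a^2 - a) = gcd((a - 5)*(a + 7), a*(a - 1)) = 1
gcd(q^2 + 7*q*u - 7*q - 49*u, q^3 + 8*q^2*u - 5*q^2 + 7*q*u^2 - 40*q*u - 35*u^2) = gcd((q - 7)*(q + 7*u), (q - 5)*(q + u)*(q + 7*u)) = q + 7*u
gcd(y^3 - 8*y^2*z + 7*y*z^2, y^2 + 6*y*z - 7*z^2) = y - z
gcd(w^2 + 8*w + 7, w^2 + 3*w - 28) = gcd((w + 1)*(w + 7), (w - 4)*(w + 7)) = w + 7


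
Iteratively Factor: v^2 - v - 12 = (v + 3)*(v - 4)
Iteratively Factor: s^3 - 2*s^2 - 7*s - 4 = (s + 1)*(s^2 - 3*s - 4) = (s + 1)^2*(s - 4)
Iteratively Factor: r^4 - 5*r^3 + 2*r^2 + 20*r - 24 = (r - 2)*(r^3 - 3*r^2 - 4*r + 12) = (r - 2)^2*(r^2 - r - 6) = (r - 2)^2*(r + 2)*(r - 3)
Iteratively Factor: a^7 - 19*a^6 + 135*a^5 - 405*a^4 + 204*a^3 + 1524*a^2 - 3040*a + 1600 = (a - 5)*(a^6 - 14*a^5 + 65*a^4 - 80*a^3 - 196*a^2 + 544*a - 320) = (a - 5)*(a - 4)*(a^5 - 10*a^4 + 25*a^3 + 20*a^2 - 116*a + 80) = (a - 5)^2*(a - 4)*(a^4 - 5*a^3 + 20*a - 16) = (a - 5)^2*(a - 4)*(a + 2)*(a^3 - 7*a^2 + 14*a - 8) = (a - 5)^2*(a - 4)*(a - 2)*(a + 2)*(a^2 - 5*a + 4) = (a - 5)^2*(a - 4)*(a - 2)*(a - 1)*(a + 2)*(a - 4)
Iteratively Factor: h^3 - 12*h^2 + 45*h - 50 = (h - 5)*(h^2 - 7*h + 10) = (h - 5)^2*(h - 2)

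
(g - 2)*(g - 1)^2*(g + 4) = g^4 - 11*g^2 + 18*g - 8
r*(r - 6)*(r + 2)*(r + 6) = r^4 + 2*r^3 - 36*r^2 - 72*r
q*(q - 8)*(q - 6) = q^3 - 14*q^2 + 48*q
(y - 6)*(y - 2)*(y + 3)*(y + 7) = y^4 + 2*y^3 - 47*y^2 - 48*y + 252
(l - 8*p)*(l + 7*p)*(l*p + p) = l^3*p - l^2*p^2 + l^2*p - 56*l*p^3 - l*p^2 - 56*p^3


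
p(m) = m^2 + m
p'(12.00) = 25.00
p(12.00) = 156.00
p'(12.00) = 25.00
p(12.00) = 156.00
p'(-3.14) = -5.28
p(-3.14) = 6.72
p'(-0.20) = 0.60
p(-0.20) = -0.16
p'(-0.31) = 0.38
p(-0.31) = -0.21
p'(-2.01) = -3.02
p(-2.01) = 2.03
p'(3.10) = 7.20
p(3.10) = 12.71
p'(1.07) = 3.14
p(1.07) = 2.21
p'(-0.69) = -0.38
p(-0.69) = -0.21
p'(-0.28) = 0.44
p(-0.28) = -0.20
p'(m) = 2*m + 1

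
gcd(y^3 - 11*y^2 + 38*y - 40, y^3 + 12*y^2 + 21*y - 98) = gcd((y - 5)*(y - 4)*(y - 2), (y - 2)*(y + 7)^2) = y - 2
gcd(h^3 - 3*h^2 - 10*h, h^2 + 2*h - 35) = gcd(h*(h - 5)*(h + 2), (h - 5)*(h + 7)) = h - 5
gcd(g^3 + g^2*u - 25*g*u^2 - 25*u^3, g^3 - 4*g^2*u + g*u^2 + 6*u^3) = g + u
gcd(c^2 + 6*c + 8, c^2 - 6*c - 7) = 1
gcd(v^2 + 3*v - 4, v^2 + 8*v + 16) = v + 4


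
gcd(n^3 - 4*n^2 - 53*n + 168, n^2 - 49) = n + 7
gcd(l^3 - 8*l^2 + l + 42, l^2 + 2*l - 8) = 1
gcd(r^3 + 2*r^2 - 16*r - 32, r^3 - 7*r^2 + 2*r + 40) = r^2 - 2*r - 8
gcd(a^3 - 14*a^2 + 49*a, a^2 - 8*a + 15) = 1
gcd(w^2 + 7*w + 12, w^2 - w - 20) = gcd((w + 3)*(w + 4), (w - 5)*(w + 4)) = w + 4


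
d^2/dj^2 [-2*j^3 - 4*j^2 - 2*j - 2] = -12*j - 8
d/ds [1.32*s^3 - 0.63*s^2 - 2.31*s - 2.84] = 3.96*s^2 - 1.26*s - 2.31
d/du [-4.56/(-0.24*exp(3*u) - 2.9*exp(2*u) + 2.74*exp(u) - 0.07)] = (-3.2832*exp(2*u) - 26.448*exp(u) + 12.4944)*exp(u)/(0.24*exp(3*u) + 2.9*exp(2*u) - 2.74*exp(u) + 0.07)^2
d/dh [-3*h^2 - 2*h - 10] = -6*h - 2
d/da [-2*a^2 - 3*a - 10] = -4*a - 3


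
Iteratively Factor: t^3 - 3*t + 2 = (t - 1)*(t^2 + t - 2) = (t - 1)*(t + 2)*(t - 1)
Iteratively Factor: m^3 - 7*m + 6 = (m - 2)*(m^2 + 2*m - 3) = (m - 2)*(m + 3)*(m - 1)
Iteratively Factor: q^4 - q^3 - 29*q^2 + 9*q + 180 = (q - 3)*(q^3 + 2*q^2 - 23*q - 60) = (q - 3)*(q + 4)*(q^2 - 2*q - 15) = (q - 3)*(q + 3)*(q + 4)*(q - 5)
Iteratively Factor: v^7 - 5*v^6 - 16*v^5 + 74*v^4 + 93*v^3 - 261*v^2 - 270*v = (v - 3)*(v^6 - 2*v^5 - 22*v^4 + 8*v^3 + 117*v^2 + 90*v) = (v - 3)^2*(v^5 + v^4 - 19*v^3 - 49*v^2 - 30*v) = (v - 3)^2*(v + 2)*(v^4 - v^3 - 17*v^2 - 15*v) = v*(v - 3)^2*(v + 2)*(v^3 - v^2 - 17*v - 15) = v*(v - 3)^2*(v + 2)*(v + 3)*(v^2 - 4*v - 5) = v*(v - 5)*(v - 3)^2*(v + 2)*(v + 3)*(v + 1)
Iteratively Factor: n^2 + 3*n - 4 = (n + 4)*(n - 1)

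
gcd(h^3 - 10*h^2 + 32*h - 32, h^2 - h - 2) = h - 2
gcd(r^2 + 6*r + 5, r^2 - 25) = r + 5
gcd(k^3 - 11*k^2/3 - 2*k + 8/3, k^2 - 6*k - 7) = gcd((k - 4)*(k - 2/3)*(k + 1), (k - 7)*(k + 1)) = k + 1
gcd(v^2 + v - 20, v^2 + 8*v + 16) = 1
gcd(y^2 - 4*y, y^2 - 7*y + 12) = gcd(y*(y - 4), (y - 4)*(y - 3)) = y - 4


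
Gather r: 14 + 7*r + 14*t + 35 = 7*r + 14*t + 49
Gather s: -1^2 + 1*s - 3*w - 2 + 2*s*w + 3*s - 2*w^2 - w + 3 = s*(2*w + 4) - 2*w^2 - 4*w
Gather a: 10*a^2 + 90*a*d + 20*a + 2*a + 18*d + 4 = 10*a^2 + a*(90*d + 22) + 18*d + 4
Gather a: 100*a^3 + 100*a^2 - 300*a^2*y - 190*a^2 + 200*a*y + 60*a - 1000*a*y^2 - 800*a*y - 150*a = 100*a^3 + a^2*(-300*y - 90) + a*(-1000*y^2 - 600*y - 90)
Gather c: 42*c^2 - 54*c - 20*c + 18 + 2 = 42*c^2 - 74*c + 20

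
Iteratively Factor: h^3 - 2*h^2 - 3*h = (h - 3)*(h^2 + h) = (h - 3)*(h + 1)*(h)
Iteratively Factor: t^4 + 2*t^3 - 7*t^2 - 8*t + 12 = (t - 2)*(t^3 + 4*t^2 + t - 6) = (t - 2)*(t - 1)*(t^2 + 5*t + 6) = (t - 2)*(t - 1)*(t + 3)*(t + 2)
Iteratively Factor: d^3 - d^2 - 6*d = (d - 3)*(d^2 + 2*d) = d*(d - 3)*(d + 2)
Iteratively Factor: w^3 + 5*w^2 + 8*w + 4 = (w + 2)*(w^2 + 3*w + 2) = (w + 1)*(w + 2)*(w + 2)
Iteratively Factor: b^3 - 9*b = (b - 3)*(b^2 + 3*b) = b*(b - 3)*(b + 3)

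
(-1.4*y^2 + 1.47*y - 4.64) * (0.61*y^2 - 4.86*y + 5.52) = -0.854*y^4 + 7.7007*y^3 - 17.7026*y^2 + 30.6648*y - 25.6128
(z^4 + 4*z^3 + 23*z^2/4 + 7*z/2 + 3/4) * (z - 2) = z^5 + 2*z^4 - 9*z^3/4 - 8*z^2 - 25*z/4 - 3/2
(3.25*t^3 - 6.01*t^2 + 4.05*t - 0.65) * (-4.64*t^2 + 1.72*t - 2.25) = -15.08*t^5 + 33.4764*t^4 - 36.4417*t^3 + 23.5045*t^2 - 10.2305*t + 1.4625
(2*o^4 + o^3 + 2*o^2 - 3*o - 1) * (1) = 2*o^4 + o^3 + 2*o^2 - 3*o - 1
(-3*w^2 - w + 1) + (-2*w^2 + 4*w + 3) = -5*w^2 + 3*w + 4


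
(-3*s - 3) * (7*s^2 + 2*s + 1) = -21*s^3 - 27*s^2 - 9*s - 3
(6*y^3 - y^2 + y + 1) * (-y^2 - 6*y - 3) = -6*y^5 - 35*y^4 - 13*y^3 - 4*y^2 - 9*y - 3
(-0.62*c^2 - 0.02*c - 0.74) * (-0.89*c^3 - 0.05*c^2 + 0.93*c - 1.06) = 0.5518*c^5 + 0.0488*c^4 + 0.083*c^3 + 0.6756*c^2 - 0.667*c + 0.7844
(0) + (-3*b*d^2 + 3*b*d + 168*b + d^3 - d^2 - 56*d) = -3*b*d^2 + 3*b*d + 168*b + d^3 - d^2 - 56*d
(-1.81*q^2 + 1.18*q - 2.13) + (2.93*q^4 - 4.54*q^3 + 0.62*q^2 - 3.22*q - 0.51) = 2.93*q^4 - 4.54*q^3 - 1.19*q^2 - 2.04*q - 2.64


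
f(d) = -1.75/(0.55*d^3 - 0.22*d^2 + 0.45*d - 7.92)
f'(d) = -1.75*(-1.65*d^2 + 0.44*d - 0.45)/(0.55*d^3 - 0.22*d^2 + 0.45*d - 7.92)^2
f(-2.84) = 0.07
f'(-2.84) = 0.05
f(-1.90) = 0.13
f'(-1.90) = 0.07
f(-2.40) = 0.10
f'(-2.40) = 0.06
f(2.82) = -0.44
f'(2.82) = 1.39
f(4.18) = -0.06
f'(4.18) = 0.05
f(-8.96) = 0.00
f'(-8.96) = 0.00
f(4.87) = -0.03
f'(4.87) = 0.02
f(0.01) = 0.22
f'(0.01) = 0.01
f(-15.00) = 0.00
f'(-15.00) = 0.00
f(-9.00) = 0.00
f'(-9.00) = 0.00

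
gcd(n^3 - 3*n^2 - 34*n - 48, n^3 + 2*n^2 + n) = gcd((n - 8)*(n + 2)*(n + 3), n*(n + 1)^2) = 1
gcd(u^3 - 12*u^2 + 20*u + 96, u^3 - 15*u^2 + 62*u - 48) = u^2 - 14*u + 48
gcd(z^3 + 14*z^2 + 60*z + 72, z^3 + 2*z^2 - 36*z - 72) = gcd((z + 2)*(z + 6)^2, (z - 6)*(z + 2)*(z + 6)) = z^2 + 8*z + 12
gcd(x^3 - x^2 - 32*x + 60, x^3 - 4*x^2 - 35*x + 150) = x^2 + x - 30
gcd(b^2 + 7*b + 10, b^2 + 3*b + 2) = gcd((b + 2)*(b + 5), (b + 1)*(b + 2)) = b + 2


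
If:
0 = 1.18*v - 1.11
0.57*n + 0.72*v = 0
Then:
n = -1.19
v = 0.94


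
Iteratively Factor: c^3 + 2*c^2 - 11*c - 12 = (c + 1)*(c^2 + c - 12) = (c - 3)*(c + 1)*(c + 4)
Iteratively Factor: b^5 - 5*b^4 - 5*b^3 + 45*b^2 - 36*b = (b - 4)*(b^4 - b^3 - 9*b^2 + 9*b) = (b - 4)*(b - 3)*(b^3 + 2*b^2 - 3*b) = (b - 4)*(b - 3)*(b + 3)*(b^2 - b) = b*(b - 4)*(b - 3)*(b + 3)*(b - 1)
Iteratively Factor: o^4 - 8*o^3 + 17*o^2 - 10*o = (o - 5)*(o^3 - 3*o^2 + 2*o) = o*(o - 5)*(o^2 - 3*o + 2) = o*(o - 5)*(o - 1)*(o - 2)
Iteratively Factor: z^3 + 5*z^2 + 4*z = (z + 4)*(z^2 + z) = z*(z + 4)*(z + 1)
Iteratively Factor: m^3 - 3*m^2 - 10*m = (m - 5)*(m^2 + 2*m) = (m - 5)*(m + 2)*(m)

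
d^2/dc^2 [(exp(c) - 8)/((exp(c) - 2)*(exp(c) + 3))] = (exp(4*c) - 33*exp(3*c) + 12*exp(2*c) - 194*exp(c) - 12)*exp(c)/(exp(6*c) + 3*exp(5*c) - 15*exp(4*c) - 35*exp(3*c) + 90*exp(2*c) + 108*exp(c) - 216)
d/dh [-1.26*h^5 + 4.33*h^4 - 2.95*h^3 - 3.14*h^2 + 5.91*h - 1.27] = -6.3*h^4 + 17.32*h^3 - 8.85*h^2 - 6.28*h + 5.91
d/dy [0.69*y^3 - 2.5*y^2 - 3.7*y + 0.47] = 2.07*y^2 - 5.0*y - 3.7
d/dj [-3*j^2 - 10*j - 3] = -6*j - 10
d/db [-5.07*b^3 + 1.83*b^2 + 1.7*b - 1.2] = -15.21*b^2 + 3.66*b + 1.7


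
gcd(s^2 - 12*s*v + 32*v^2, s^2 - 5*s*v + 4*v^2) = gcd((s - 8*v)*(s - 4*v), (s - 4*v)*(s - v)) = s - 4*v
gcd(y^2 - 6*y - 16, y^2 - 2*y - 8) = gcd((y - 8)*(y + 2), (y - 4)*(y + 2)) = y + 2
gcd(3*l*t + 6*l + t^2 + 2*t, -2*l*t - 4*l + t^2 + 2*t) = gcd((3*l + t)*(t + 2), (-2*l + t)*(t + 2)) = t + 2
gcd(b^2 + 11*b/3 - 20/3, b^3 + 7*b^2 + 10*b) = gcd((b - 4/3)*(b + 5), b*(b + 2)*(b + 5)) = b + 5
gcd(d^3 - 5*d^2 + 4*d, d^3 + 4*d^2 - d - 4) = d - 1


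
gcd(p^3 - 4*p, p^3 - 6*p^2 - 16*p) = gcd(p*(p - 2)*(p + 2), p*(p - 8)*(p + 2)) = p^2 + 2*p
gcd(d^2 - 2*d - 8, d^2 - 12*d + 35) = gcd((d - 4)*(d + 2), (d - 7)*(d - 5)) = 1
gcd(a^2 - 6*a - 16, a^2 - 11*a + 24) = a - 8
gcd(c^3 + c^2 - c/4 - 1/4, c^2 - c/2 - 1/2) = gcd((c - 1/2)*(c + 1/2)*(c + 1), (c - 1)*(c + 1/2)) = c + 1/2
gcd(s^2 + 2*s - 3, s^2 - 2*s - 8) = 1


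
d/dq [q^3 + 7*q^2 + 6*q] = 3*q^2 + 14*q + 6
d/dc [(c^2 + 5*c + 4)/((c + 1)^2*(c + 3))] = (-c^2 - 8*c - 13)/(c^4 + 8*c^3 + 22*c^2 + 24*c + 9)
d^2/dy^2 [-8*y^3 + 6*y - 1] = -48*y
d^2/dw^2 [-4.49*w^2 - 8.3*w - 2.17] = -8.98000000000000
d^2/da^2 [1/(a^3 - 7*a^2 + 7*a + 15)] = 2*((7 - 3*a)*(a^3 - 7*a^2 + 7*a + 15) + (3*a^2 - 14*a + 7)^2)/(a^3 - 7*a^2 + 7*a + 15)^3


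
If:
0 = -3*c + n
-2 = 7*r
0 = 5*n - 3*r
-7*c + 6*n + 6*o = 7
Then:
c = -2/35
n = -6/35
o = 89/70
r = -2/7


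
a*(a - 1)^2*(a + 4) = a^4 + 2*a^3 - 7*a^2 + 4*a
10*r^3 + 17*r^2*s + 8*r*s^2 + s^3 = (r + s)*(2*r + s)*(5*r + s)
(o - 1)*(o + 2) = o^2 + o - 2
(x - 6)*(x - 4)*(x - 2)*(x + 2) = x^4 - 10*x^3 + 20*x^2 + 40*x - 96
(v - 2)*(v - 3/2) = v^2 - 7*v/2 + 3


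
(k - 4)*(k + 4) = k^2 - 16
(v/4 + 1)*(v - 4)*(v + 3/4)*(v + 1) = v^4/4 + 7*v^3/16 - 61*v^2/16 - 7*v - 3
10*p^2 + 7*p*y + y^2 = (2*p + y)*(5*p + y)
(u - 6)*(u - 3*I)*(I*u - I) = I*u^3 + 3*u^2 - 7*I*u^2 - 21*u + 6*I*u + 18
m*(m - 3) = m^2 - 3*m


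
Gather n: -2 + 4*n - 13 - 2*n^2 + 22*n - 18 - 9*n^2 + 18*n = -11*n^2 + 44*n - 33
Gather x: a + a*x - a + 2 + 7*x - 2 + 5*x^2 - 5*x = 5*x^2 + x*(a + 2)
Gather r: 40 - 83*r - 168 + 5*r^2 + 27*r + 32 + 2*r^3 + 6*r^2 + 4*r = 2*r^3 + 11*r^2 - 52*r - 96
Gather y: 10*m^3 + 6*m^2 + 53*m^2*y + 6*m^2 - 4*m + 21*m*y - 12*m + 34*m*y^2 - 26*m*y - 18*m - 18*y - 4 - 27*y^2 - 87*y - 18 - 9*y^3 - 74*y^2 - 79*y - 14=10*m^3 + 12*m^2 - 34*m - 9*y^3 + y^2*(34*m - 101) + y*(53*m^2 - 5*m - 184) - 36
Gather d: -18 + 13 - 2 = -7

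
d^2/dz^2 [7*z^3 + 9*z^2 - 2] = 42*z + 18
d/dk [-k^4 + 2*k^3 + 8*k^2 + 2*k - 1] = -4*k^3 + 6*k^2 + 16*k + 2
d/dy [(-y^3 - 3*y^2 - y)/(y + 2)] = (-2*y^3 - 9*y^2 - 12*y - 2)/(y^2 + 4*y + 4)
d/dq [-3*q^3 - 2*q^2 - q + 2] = -9*q^2 - 4*q - 1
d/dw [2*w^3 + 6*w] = 6*w^2 + 6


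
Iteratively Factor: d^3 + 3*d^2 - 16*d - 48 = (d + 3)*(d^2 - 16) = (d + 3)*(d + 4)*(d - 4)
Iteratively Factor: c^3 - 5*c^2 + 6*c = (c - 3)*(c^2 - 2*c) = (c - 3)*(c - 2)*(c)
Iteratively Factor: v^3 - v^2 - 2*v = (v + 1)*(v^2 - 2*v) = v*(v + 1)*(v - 2)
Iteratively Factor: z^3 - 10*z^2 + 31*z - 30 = (z - 2)*(z^2 - 8*z + 15) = (z - 3)*(z - 2)*(z - 5)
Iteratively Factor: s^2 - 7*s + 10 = (s - 5)*(s - 2)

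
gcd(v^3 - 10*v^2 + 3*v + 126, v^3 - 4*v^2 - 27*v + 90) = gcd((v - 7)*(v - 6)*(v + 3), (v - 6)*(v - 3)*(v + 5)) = v - 6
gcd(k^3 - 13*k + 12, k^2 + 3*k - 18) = k - 3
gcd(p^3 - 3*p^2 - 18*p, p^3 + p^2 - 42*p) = p^2 - 6*p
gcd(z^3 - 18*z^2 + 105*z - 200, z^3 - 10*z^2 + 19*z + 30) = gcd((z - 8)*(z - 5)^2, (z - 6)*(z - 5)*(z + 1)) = z - 5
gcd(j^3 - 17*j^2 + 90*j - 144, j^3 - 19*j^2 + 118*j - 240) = j^2 - 14*j + 48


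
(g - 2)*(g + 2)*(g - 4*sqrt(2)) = g^3 - 4*sqrt(2)*g^2 - 4*g + 16*sqrt(2)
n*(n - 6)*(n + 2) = n^3 - 4*n^2 - 12*n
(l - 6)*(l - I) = l^2 - 6*l - I*l + 6*I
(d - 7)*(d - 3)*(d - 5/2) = d^3 - 25*d^2/2 + 46*d - 105/2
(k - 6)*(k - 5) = k^2 - 11*k + 30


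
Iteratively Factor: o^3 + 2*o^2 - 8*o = (o + 4)*(o^2 - 2*o) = (o - 2)*(o + 4)*(o)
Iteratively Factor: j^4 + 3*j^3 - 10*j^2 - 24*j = (j + 2)*(j^3 + j^2 - 12*j) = (j - 3)*(j + 2)*(j^2 + 4*j) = j*(j - 3)*(j + 2)*(j + 4)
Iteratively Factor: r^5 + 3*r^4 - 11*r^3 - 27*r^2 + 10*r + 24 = (r - 1)*(r^4 + 4*r^3 - 7*r^2 - 34*r - 24) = (r - 1)*(r + 4)*(r^3 - 7*r - 6) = (r - 1)*(r + 1)*(r + 4)*(r^2 - r - 6) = (r - 1)*(r + 1)*(r + 2)*(r + 4)*(r - 3)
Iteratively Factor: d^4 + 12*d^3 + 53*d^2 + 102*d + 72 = (d + 2)*(d^3 + 10*d^2 + 33*d + 36) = (d + 2)*(d + 3)*(d^2 + 7*d + 12) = (d + 2)*(d + 3)^2*(d + 4)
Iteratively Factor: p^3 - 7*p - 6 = (p - 3)*(p^2 + 3*p + 2) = (p - 3)*(p + 1)*(p + 2)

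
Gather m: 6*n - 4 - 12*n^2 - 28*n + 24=-12*n^2 - 22*n + 20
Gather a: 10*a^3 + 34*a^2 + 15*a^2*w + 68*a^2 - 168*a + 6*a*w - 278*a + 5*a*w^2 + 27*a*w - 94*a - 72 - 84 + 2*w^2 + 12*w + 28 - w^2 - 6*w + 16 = 10*a^3 + a^2*(15*w + 102) + a*(5*w^2 + 33*w - 540) + w^2 + 6*w - 112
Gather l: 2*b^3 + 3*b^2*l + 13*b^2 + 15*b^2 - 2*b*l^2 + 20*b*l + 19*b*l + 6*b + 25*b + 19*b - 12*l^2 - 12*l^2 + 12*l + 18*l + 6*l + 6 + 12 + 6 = 2*b^3 + 28*b^2 + 50*b + l^2*(-2*b - 24) + l*(3*b^2 + 39*b + 36) + 24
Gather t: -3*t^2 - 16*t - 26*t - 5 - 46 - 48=-3*t^2 - 42*t - 99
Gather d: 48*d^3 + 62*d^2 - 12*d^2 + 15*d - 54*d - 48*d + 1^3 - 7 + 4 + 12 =48*d^3 + 50*d^2 - 87*d + 10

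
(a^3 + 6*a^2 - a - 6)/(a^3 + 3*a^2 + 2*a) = (a^2 + 5*a - 6)/(a*(a + 2))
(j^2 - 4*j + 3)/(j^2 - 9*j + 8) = (j - 3)/(j - 8)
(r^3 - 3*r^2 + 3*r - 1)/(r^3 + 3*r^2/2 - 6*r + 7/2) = 2*(r - 1)/(2*r + 7)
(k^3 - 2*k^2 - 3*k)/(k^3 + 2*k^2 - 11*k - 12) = k/(k + 4)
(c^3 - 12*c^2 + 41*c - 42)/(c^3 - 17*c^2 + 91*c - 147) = (c - 2)/(c - 7)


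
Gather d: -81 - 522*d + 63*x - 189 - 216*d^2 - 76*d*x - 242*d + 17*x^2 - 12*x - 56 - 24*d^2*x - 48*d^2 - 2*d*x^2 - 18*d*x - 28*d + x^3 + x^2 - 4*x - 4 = d^2*(-24*x - 264) + d*(-2*x^2 - 94*x - 792) + x^3 + 18*x^2 + 47*x - 330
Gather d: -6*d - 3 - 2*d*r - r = d*(-2*r - 6) - r - 3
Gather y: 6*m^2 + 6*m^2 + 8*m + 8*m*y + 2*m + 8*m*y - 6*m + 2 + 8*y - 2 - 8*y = 12*m^2 + 16*m*y + 4*m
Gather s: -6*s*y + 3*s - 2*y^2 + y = s*(3 - 6*y) - 2*y^2 + y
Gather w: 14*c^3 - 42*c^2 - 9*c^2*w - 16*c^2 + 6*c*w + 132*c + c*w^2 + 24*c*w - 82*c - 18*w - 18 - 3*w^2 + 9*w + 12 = 14*c^3 - 58*c^2 + 50*c + w^2*(c - 3) + w*(-9*c^2 + 30*c - 9) - 6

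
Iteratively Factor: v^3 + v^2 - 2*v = (v)*(v^2 + v - 2) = v*(v - 1)*(v + 2)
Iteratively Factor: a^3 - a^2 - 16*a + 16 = (a + 4)*(a^2 - 5*a + 4) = (a - 1)*(a + 4)*(a - 4)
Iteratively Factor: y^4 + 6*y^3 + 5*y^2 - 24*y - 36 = (y + 3)*(y^3 + 3*y^2 - 4*y - 12) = (y - 2)*(y + 3)*(y^2 + 5*y + 6) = (y - 2)*(y + 2)*(y + 3)*(y + 3)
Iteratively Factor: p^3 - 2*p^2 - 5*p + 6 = (p - 1)*(p^2 - p - 6) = (p - 3)*(p - 1)*(p + 2)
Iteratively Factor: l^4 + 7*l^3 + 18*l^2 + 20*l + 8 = (l + 2)*(l^3 + 5*l^2 + 8*l + 4) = (l + 2)^2*(l^2 + 3*l + 2) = (l + 1)*(l + 2)^2*(l + 2)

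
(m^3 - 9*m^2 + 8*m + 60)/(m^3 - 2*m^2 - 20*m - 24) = (m - 5)/(m + 2)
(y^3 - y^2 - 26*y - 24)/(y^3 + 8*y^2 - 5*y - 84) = (y^2 - 5*y - 6)/(y^2 + 4*y - 21)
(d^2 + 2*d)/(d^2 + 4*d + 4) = d/(d + 2)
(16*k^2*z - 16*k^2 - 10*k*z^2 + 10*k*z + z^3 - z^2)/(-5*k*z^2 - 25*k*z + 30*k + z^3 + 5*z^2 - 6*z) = (16*k^2 - 10*k*z + z^2)/(-5*k*z - 30*k + z^2 + 6*z)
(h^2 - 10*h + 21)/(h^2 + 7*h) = (h^2 - 10*h + 21)/(h*(h + 7))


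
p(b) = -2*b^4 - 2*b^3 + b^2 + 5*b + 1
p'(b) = -8*b^3 - 6*b^2 + 2*b + 5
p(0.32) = 2.62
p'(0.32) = 4.76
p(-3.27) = -163.40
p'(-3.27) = 214.03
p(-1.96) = -19.42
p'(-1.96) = 38.27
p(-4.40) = -580.89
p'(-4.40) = 561.51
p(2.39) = -73.90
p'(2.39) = -133.71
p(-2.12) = -26.45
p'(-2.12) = 50.02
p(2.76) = -135.69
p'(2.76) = -203.38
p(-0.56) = -1.33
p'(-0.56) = 3.40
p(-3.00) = -113.00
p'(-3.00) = 161.00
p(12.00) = -44723.00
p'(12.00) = -14659.00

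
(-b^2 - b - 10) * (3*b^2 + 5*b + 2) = -3*b^4 - 8*b^3 - 37*b^2 - 52*b - 20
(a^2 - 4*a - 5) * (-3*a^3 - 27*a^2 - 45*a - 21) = -3*a^5 - 15*a^4 + 78*a^3 + 294*a^2 + 309*a + 105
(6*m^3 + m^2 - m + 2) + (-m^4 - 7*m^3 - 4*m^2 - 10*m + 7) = -m^4 - m^3 - 3*m^2 - 11*m + 9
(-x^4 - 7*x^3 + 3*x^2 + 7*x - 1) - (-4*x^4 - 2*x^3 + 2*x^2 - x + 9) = 3*x^4 - 5*x^3 + x^2 + 8*x - 10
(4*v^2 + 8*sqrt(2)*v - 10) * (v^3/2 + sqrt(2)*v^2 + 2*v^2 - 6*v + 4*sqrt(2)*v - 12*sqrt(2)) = 2*v^5 + 8*v^4 + 8*sqrt(2)*v^4 - 13*v^3 + 32*sqrt(2)*v^3 - 106*sqrt(2)*v^2 + 44*v^2 - 132*v - 40*sqrt(2)*v + 120*sqrt(2)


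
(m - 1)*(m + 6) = m^2 + 5*m - 6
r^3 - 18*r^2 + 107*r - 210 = (r - 7)*(r - 6)*(r - 5)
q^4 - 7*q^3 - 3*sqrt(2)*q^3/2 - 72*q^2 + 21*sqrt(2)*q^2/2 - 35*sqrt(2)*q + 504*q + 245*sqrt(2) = (q - 7)*(q - 7*sqrt(2))*(q + sqrt(2)/2)*(q + 5*sqrt(2))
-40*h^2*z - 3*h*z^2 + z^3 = z*(-8*h + z)*(5*h + z)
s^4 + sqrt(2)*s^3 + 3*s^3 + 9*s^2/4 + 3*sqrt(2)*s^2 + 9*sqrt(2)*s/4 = s*(s + 3/2)^2*(s + sqrt(2))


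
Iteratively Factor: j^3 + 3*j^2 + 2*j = (j + 2)*(j^2 + j) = j*(j + 2)*(j + 1)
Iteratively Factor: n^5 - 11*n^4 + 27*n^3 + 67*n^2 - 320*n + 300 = (n + 3)*(n^4 - 14*n^3 + 69*n^2 - 140*n + 100) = (n - 5)*(n + 3)*(n^3 - 9*n^2 + 24*n - 20) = (n - 5)*(n - 2)*(n + 3)*(n^2 - 7*n + 10) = (n - 5)*(n - 2)^2*(n + 3)*(n - 5)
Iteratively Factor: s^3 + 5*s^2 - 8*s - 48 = (s + 4)*(s^2 + s - 12) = (s - 3)*(s + 4)*(s + 4)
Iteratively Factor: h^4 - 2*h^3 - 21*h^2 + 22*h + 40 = (h - 2)*(h^3 - 21*h - 20) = (h - 2)*(h + 4)*(h^2 - 4*h - 5) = (h - 2)*(h + 1)*(h + 4)*(h - 5)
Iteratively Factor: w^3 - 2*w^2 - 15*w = (w + 3)*(w^2 - 5*w) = (w - 5)*(w + 3)*(w)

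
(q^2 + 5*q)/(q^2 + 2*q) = (q + 5)/(q + 2)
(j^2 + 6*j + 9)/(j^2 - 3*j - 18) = (j + 3)/(j - 6)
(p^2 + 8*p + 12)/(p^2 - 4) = (p + 6)/(p - 2)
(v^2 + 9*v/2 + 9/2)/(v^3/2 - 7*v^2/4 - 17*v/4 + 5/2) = 2*(2*v^2 + 9*v + 9)/(2*v^3 - 7*v^2 - 17*v + 10)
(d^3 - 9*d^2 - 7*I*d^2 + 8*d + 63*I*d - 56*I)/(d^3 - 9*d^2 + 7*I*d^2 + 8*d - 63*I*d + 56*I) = (d - 7*I)/(d + 7*I)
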